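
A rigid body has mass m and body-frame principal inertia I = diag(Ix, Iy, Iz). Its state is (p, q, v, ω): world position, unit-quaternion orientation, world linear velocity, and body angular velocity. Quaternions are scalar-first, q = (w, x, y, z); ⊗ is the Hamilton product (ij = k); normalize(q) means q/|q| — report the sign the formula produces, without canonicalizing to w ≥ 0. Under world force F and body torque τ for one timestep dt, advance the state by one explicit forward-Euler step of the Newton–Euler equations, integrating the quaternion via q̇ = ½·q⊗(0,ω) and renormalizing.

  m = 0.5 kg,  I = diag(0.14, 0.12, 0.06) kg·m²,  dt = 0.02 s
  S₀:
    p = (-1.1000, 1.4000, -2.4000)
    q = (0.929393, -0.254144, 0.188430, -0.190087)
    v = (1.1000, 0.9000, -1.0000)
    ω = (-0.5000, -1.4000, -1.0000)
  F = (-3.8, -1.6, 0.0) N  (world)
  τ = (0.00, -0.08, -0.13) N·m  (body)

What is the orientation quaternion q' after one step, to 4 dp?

q' = (0.9287, -0.2633, 0.1738, -0.1948)

q⊗(0,ω) = (-0.0533570, -0.9192483, -1.4602507, -0.4793764)
q + ½dt·q⊗(0,ω), renormalized = (0.9287, -0.2633, 0.1738, -0.1948)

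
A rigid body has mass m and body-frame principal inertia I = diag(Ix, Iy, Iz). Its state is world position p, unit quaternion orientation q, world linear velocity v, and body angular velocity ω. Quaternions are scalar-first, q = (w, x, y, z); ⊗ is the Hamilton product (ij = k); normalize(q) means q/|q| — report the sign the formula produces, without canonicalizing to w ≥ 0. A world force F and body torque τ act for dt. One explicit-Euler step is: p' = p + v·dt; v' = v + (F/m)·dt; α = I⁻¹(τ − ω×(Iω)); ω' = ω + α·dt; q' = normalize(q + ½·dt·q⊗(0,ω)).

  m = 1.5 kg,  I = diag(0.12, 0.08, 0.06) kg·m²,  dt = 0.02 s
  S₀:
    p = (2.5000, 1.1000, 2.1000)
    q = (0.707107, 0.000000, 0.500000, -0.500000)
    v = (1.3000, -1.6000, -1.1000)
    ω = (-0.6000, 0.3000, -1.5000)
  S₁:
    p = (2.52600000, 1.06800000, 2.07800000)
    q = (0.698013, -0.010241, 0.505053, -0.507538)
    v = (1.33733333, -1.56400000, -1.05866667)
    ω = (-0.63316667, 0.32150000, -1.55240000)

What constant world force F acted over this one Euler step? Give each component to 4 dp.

F = (2.8000, 2.7000, 3.1000)

v₁ − v₀ = (0.03733333, 0.03600000, 0.04133333)
applied force F = (2.8000, 2.7000, 3.1000)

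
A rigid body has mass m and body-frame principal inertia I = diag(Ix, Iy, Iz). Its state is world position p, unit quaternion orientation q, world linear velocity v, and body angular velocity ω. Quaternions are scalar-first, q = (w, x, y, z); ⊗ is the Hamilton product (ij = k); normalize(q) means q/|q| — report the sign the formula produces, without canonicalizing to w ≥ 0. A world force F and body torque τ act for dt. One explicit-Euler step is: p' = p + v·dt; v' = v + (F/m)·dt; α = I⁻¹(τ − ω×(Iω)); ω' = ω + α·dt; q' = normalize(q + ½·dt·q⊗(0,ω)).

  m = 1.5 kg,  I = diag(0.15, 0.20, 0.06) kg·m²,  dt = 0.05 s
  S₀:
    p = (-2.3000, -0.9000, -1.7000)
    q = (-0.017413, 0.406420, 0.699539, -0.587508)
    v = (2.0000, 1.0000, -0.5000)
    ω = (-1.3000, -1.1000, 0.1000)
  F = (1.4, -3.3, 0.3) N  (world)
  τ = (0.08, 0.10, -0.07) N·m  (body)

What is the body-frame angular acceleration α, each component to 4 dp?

α = (0.4307, 0.5585, -2.3583)

ω×(Iω) gyroscopic = (0.0154, -0.0117, 0.0715)
(τ − ω×Iω)/I = (0.4307, 0.5585, -2.3583)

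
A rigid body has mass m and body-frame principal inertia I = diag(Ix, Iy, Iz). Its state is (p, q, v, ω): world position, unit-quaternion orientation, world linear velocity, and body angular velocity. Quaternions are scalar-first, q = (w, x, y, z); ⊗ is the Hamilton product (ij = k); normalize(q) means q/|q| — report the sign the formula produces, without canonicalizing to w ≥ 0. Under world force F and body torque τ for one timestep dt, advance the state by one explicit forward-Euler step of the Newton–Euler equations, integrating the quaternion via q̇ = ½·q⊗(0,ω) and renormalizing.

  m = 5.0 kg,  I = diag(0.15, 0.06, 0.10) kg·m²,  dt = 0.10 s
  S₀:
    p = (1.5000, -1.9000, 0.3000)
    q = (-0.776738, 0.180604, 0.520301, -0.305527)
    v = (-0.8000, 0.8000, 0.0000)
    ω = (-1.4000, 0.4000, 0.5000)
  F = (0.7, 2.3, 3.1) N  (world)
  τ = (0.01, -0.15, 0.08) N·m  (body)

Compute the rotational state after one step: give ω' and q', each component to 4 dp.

α = I⁻¹(τ − ω×Iω) = (0.0133, -1.9167, 0.2960)
ω' = ω + α·dt = (-1.3987, 0.2083, 0.5296)
2q̇ = q⊗(0,ω) = (0.1974887, 1.4697945, 0.0267406, 0.4122940)
q' = normalize(q + ½dt·q⊗(0,ω)) = (-0.7646, 0.2533, 0.5201, -0.2841)

ω' = (-1.3987, 0.2083, 0.5296)
q' = (-0.7646, 0.2533, 0.5201, -0.2841)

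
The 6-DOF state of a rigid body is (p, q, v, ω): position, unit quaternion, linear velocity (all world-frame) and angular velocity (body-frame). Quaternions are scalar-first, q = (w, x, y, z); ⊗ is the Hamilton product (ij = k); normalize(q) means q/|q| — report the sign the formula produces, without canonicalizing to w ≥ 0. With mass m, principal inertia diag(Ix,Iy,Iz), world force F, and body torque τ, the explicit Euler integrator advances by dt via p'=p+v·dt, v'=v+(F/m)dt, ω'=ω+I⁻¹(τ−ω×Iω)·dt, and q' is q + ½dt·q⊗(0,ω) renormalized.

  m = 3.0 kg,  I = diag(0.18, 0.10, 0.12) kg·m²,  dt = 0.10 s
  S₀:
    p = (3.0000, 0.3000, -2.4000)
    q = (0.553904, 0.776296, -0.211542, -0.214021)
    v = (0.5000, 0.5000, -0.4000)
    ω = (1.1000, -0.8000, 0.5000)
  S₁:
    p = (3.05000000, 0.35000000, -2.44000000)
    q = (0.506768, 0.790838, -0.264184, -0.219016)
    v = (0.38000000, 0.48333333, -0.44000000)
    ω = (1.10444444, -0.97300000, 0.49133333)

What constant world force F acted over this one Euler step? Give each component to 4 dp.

v₁ − v₀ = (-0.12000000, -0.01666667, -0.04000000)
m·(v₁−v₀)/dt = (-3.6000, -0.5000, -1.2000)

F = (-3.6000, -0.5000, -1.2000)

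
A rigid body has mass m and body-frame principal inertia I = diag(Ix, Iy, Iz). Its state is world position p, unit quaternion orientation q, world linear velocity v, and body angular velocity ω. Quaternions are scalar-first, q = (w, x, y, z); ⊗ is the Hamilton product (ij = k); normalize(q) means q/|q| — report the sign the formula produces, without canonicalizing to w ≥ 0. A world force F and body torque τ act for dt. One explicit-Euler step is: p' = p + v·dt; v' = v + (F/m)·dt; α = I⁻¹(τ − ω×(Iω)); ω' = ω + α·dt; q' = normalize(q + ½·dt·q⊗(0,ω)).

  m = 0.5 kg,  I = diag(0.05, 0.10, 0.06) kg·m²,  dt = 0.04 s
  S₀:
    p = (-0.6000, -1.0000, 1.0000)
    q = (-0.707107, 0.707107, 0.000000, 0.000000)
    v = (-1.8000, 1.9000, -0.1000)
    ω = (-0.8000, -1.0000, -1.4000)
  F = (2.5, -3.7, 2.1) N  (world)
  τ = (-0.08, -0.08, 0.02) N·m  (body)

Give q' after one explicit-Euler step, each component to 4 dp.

q' = (-0.6953, 0.7179, 0.0339, 0.0057)

q⊗(0,ω) = (0.5656856, 0.5656856, 1.6970568, 0.2828428)
q + ½dt·q⊗(0,ω), renormalized = (-0.6953, 0.7179, 0.0339, 0.0057)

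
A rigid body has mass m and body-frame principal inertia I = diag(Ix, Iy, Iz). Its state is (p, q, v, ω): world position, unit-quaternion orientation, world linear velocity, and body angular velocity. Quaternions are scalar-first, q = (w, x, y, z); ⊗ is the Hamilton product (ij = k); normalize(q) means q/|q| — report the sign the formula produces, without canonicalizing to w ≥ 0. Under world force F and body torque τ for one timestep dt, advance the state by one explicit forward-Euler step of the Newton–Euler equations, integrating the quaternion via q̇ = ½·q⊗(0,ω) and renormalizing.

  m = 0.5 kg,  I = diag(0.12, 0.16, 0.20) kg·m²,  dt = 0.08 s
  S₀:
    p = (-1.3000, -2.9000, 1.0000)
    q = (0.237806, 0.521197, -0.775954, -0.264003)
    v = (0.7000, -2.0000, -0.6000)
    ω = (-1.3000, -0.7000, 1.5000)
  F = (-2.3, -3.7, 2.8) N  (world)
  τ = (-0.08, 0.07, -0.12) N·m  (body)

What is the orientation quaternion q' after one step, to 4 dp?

q⊗(0,ω) = (0.5303928, -1.6578809, -0.6050558, -1.0168691)
q + ½dt·q⊗(0,ω), renormalized = (0.2581, 0.4533, -0.7973, -0.3036)

q' = (0.2581, 0.4533, -0.7973, -0.3036)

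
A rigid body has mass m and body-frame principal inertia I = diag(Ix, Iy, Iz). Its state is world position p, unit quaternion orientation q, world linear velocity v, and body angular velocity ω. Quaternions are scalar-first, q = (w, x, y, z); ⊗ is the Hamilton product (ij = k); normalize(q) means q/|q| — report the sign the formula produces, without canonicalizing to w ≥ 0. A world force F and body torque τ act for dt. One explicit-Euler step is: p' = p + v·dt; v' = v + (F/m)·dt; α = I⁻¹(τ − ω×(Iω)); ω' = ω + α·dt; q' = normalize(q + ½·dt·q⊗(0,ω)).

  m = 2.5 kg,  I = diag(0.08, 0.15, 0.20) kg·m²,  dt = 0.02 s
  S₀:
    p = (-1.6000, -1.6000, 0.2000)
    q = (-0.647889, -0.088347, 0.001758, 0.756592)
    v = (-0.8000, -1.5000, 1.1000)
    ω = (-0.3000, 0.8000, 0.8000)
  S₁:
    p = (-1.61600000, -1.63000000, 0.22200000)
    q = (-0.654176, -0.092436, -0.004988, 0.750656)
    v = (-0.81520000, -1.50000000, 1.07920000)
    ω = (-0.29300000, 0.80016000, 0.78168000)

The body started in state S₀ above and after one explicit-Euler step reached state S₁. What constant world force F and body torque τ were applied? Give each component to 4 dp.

F = (-1.9000, 0.0000, -2.6000)
τ = (0.0600, 0.0300, -0.2000)

ω₁ − ω₀ = (0.00700000, 0.00016000, -0.01832000)
I·α + gyro = (0.0600, 0.0300, -0.2000)
v₁ − v₀ = (-0.01520000, 0.00000000, -0.02080000)
applied force F = (-1.9000, 0.0000, -2.6000)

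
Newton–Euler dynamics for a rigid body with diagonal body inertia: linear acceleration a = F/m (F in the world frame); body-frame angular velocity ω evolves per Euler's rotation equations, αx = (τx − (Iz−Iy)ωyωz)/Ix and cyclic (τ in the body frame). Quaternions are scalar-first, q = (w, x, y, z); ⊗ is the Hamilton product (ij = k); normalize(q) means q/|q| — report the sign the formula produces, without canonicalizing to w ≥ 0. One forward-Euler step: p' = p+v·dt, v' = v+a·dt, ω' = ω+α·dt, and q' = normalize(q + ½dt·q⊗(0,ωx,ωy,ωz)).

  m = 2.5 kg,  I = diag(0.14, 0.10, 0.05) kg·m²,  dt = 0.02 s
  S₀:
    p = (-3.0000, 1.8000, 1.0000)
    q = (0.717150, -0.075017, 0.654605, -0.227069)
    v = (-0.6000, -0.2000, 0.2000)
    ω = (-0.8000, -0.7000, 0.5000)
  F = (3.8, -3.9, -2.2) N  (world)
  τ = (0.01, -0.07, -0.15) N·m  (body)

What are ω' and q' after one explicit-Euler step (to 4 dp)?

ω×(Iω) gyroscopic = (0.0175, -0.0360, -0.0224)
(τ − ω×Iω)/I = (-0.0536, -0.3400, -2.5520)
ω' = ω + α·dt = (-0.8011, -0.7068, 0.4490)
q⊗(0,ω) = (0.5117444, -0.4053658, -0.2828413, 0.9347709)
q + ½dt·q⊗(0,ω), renormalized = (0.7222, -0.0791, 0.6517, -0.2177)

ω' = (-0.8011, -0.7068, 0.4490)
q' = (0.7222, -0.0791, 0.6517, -0.2177)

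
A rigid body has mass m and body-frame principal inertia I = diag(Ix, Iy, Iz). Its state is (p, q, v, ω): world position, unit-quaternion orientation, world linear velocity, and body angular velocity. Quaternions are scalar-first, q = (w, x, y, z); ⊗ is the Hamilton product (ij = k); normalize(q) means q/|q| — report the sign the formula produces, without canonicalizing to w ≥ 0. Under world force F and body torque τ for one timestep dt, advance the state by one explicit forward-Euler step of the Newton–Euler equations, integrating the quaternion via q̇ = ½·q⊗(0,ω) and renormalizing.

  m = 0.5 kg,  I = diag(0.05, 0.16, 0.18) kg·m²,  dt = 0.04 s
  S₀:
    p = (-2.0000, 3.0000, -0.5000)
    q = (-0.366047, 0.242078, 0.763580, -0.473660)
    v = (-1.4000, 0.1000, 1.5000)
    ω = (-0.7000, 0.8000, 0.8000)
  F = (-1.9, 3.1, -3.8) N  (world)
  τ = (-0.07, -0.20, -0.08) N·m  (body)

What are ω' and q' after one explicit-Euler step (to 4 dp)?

ω' = (-0.7662, 0.7318, 0.7959)
q' = (-0.3672, 0.2669, 0.7602, -0.4648)

ω×(Iω) gyroscopic = (0.0128, 0.0728, -0.0616)
angular accel α = (-1.6560, -1.7050, -0.1022)
ω + α·dt = (-0.7662, 0.7318, 0.7959)
2q̇ = q⊗(0,ω) = (-0.0624814, 1.2460249, -0.1549380, 0.4353308)
q' = normalize(q + ½dt·q⊗(0,ω)) = (-0.3672, 0.2669, 0.7602, -0.4648)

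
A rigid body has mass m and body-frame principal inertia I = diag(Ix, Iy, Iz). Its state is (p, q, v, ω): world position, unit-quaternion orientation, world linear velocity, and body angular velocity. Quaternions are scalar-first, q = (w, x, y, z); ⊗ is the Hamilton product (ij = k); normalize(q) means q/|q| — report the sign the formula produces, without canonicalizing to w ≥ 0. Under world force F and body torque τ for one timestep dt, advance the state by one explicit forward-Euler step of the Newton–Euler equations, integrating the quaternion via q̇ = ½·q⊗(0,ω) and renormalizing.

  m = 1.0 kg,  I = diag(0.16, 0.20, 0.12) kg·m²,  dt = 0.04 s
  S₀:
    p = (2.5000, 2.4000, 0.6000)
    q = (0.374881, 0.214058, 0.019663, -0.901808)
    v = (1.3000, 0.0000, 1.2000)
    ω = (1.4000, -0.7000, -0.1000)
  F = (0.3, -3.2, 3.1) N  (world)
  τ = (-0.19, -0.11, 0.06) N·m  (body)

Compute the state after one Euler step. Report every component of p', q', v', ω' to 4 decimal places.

p' = (2.5520, 2.4000, 0.6480)
q' = (0.3672, 0.2118, -0.0104, -0.9057)
v' = (1.3120, -0.1280, 1.3240)
ω' = (1.3539, -0.7209, -0.0669)

a = (0.3000, -3.2000, 3.1000)
p + v·dt = (2.5520, 2.4000, 0.6480)
v + (F/m)dt = (1.3120, -0.1280, 1.3240)
ω×(Iω) gyroscopic = (-0.0056, -0.0056, -0.0392)
α = I⁻¹(τ − ω×Iω) = (-1.1525, -0.5220, 0.8267)
ω + α·dt = (1.3539, -0.7209, -0.0669)
q⊗(0,ω) = (-0.3760979, -0.1083985, -1.5035421, -0.2148569)
updated quaternion q' = (0.3672, 0.2118, -0.0104, -0.9057)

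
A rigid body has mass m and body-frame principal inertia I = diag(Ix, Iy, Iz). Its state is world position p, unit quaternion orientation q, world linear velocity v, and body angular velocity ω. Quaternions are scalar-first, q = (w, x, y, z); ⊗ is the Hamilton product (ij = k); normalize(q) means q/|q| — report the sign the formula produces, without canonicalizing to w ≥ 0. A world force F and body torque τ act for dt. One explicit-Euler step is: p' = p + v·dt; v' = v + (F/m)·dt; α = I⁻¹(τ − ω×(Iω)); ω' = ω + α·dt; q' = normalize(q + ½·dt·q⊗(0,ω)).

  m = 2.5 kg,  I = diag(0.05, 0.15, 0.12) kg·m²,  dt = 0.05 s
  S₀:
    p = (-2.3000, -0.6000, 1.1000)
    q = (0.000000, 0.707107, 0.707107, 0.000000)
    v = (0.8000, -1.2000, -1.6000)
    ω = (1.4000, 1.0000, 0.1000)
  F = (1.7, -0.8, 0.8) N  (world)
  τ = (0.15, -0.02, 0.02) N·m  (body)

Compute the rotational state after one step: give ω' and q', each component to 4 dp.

ω×(Iω) gyroscopic = (-0.0030, -0.0098, 0.1400)
angular accel α = (3.0600, -0.0680, -1.0000)
new body rate ω' = (1.5530, 0.9966, 0.0500)
q⊗(0,ω) = (-1.6970568, 0.0707107, -0.0707107, -0.2828428)
updated quaternion q' = (-0.0424, 0.7082, 0.7047, -0.0071)

ω' = (1.5530, 0.9966, 0.0500)
q' = (-0.0424, 0.7082, 0.7047, -0.0071)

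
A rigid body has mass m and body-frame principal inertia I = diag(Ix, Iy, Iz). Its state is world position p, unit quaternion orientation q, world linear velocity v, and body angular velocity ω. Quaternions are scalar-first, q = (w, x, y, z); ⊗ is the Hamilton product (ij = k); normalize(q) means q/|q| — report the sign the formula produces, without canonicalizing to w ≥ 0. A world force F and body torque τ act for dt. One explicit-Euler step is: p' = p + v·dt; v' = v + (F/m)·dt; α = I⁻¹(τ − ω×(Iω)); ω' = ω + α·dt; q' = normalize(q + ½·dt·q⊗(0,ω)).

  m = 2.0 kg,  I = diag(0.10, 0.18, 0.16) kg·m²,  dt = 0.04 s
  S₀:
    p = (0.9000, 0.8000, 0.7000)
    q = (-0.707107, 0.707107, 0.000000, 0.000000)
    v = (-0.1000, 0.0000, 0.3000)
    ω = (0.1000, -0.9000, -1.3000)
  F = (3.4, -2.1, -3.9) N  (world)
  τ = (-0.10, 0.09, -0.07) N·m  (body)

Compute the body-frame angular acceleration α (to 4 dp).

α = (-0.7660, 0.4567, -0.3925)

precession coupling ω×(Iω) = (-0.0234, 0.0078, -0.0072)
α = I⁻¹(τ − ω×Iω) = (-0.7660, 0.4567, -0.3925)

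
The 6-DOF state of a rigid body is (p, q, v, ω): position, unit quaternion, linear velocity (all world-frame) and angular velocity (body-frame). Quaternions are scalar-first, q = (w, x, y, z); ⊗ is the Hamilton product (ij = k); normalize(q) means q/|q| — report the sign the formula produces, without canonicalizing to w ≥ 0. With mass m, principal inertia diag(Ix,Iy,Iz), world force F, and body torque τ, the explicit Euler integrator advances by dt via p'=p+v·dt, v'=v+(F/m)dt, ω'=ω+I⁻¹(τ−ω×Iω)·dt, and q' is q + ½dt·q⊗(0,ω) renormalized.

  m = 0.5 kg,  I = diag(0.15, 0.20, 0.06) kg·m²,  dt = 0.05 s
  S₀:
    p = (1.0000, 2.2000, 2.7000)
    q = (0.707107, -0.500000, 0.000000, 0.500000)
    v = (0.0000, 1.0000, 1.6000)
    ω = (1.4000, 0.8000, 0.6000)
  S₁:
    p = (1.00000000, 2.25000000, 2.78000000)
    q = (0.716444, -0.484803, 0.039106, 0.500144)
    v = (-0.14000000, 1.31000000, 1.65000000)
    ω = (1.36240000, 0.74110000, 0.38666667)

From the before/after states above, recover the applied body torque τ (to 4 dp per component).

ω₁ − ω₀ = (-0.03760000, -0.05890000, -0.21333333)
precession coupling = (-0.0672, 0.0756, 0.0560)
applied torque τ = (-0.1800, -0.1600, -0.2000)

τ = (-0.1800, -0.1600, -0.2000)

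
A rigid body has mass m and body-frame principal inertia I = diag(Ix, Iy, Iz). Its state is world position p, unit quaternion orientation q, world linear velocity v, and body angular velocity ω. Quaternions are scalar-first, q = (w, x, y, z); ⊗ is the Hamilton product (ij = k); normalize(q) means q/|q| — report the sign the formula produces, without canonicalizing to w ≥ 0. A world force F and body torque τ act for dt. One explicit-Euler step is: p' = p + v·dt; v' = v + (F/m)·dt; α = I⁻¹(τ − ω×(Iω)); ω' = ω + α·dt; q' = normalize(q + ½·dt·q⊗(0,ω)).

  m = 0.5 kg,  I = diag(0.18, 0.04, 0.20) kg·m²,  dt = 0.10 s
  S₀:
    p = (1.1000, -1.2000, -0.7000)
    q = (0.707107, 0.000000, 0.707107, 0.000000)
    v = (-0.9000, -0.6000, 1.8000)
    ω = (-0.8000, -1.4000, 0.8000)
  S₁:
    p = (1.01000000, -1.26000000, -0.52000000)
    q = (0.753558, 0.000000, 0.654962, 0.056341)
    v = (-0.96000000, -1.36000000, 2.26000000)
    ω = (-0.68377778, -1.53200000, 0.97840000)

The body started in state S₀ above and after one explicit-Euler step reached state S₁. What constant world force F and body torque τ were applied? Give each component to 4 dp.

F = (-0.3000, -3.8000, 2.3000)
τ = (0.0300, -0.0400, 0.2000)

rate change Δω = (0.11622222, -0.13200000, 0.17840000)
gyro term ω₀×Iω₀ = (-0.1792, 0.0128, -0.1568)
I·α + gyro = (0.0300, -0.0400, 0.2000)
v₁ − v₀ = (-0.06000000, -0.76000000, 0.46000000)
m·(v₁−v₀)/dt = (-0.3000, -3.8000, 2.3000)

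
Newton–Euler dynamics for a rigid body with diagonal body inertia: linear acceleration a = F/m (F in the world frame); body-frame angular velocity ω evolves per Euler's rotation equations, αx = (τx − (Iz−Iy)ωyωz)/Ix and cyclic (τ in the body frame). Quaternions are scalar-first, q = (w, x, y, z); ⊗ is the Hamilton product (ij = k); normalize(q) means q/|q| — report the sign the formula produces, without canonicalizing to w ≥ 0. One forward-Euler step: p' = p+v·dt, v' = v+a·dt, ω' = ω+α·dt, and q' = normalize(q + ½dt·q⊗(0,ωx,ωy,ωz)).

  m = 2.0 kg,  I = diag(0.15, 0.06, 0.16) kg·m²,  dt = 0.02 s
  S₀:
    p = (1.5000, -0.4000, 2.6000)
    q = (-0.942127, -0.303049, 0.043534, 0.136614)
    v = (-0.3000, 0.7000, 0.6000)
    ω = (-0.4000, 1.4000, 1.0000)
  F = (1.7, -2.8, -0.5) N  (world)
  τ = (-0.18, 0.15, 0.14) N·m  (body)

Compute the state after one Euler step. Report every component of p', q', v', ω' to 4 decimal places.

p' = (1.4940, -0.3860, 2.6120)
q' = (-0.9452, -0.3007, 0.0328, 0.1231)
v' = (-0.2830, 0.6720, 0.5950)
ω' = (-0.4427, 1.4487, 1.0112)

precession coupling ω×(Iω) = (0.1400, 0.0040, 0.0504)
angular accel α = (-2.1333, 2.4333, 0.5600)
new body rate ω' = (-0.4427, 1.4487, 1.0112)
q⊗(0,ω) = (-0.3187812, 0.2291252, -1.0705744, -1.3489820)
updated quaternion q' = (-0.9452, -0.3007, 0.0328, 0.1231)
p' = p + v·dt = (1.4940, -0.3860, 2.6120)
new velocity v' = (-0.2830, 0.6720, 0.5950)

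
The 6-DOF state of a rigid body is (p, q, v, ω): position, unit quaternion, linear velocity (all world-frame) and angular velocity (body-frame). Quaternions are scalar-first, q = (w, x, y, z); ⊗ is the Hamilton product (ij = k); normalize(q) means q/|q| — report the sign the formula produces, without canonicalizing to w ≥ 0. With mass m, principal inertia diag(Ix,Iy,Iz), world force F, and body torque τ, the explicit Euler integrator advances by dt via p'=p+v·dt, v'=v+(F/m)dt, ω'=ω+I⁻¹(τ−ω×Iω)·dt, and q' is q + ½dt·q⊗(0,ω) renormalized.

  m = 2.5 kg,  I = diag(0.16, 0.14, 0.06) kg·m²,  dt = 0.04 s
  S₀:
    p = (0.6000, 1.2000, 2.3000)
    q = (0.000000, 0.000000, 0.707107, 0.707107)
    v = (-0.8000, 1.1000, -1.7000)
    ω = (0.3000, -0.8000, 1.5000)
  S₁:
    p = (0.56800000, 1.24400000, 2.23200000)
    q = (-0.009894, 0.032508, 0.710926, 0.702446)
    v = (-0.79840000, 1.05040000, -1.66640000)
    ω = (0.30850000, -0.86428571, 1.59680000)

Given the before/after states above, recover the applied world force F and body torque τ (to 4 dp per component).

velocity change Δv = (0.00160000, -0.04960000, 0.03360000)
applied force F = (0.1000, -3.1000, 2.1000)
rate change Δω = (0.00850000, -0.06428571, 0.09680000)
precession coupling = (0.0960, 0.0450, 0.0048)
applied torque τ = (0.1300, -0.1800, 0.1500)

F = (0.1000, -3.1000, 2.1000)
τ = (0.1300, -0.1800, 0.1500)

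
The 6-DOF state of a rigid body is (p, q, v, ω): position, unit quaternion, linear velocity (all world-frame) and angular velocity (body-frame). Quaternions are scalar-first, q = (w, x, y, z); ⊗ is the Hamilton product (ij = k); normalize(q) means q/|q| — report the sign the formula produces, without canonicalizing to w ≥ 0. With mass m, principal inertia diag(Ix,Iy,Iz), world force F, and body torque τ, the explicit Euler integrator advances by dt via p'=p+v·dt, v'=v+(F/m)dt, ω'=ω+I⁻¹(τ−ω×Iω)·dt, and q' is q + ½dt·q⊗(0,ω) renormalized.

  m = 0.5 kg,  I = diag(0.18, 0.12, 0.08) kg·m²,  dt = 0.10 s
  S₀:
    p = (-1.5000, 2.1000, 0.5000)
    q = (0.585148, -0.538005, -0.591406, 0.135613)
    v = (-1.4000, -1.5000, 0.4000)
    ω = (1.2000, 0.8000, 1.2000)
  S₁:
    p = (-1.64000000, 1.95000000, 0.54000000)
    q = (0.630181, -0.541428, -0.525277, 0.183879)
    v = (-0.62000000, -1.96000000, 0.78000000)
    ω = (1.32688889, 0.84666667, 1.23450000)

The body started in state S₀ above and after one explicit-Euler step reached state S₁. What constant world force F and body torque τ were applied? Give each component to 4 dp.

F = (3.9000, -2.3000, 1.9000)
τ = (0.1900, 0.2000, -0.0300)

Δω = ω₁−ω₀ = (0.12688889, 0.04666667, 0.03450000)
precession coupling = (-0.0384, 0.1440, -0.0576)
τ = I·(Δω/dt) + ω₀×(Iω₀) = (0.1900, 0.2000, -0.0300)
velocity change Δv = (0.78000000, -0.46000000, 0.38000000)
m·(v₁−v₀)/dt = (3.9000, -2.3000, 1.9000)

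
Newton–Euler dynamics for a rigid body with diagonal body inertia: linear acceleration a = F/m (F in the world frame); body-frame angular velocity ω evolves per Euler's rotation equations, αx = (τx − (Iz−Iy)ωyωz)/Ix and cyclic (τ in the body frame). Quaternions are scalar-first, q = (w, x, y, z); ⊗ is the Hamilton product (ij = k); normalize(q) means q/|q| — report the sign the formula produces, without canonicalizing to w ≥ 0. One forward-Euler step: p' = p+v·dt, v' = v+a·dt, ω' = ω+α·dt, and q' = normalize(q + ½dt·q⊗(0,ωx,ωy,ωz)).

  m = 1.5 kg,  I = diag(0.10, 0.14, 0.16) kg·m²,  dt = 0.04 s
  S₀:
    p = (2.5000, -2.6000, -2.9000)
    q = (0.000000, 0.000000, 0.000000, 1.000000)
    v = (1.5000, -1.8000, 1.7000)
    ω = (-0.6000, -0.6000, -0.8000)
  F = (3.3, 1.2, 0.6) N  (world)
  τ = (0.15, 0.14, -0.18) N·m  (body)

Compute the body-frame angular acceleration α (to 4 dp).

α = (1.4040, 1.2057, -1.2150)

gyro term ω×Iω = (0.0096, -0.0288, 0.0144)
α = I⁻¹(τ − ω×Iω) = (1.4040, 1.2057, -1.2150)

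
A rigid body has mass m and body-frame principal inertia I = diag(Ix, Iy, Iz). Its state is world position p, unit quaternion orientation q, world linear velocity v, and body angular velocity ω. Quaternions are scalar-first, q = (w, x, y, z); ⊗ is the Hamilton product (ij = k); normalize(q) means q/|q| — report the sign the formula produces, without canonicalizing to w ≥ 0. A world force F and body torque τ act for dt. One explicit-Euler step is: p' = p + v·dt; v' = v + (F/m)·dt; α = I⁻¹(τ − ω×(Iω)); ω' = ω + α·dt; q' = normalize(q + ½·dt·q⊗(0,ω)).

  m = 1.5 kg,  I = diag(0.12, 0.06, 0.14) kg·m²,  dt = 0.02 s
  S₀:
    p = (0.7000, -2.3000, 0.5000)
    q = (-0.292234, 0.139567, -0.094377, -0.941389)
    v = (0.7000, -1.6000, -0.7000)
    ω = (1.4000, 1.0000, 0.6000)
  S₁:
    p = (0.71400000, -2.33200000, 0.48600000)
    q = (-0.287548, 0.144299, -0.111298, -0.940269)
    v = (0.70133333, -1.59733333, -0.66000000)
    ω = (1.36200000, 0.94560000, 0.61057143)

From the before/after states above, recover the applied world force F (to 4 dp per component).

F = (0.1000, 0.2000, 3.0000)

v₁ − v₀ = (0.00133333, 0.00266667, 0.04000000)
m·(v₁−v₀)/dt = (0.1000, 0.2000, 3.0000)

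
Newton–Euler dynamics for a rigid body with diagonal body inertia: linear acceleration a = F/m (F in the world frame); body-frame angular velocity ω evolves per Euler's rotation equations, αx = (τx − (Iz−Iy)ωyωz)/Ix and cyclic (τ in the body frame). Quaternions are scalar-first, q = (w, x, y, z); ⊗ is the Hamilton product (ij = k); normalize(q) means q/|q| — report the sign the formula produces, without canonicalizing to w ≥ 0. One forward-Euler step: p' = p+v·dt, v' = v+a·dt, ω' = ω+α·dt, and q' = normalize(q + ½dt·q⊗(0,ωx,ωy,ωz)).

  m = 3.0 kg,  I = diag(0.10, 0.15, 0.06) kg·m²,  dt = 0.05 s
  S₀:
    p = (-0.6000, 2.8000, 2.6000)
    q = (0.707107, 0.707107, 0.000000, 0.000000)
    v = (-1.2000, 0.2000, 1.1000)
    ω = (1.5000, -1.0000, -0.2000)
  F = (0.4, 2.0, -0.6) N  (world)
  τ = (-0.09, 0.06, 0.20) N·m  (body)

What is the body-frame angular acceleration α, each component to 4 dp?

α = (-0.7200, 0.4800, 4.5833)

ω×(Iω) gyroscopic = (-0.0180, -0.0120, -0.0750)
(τ − ω×Iω)/I = (-0.7200, 0.4800, 4.5833)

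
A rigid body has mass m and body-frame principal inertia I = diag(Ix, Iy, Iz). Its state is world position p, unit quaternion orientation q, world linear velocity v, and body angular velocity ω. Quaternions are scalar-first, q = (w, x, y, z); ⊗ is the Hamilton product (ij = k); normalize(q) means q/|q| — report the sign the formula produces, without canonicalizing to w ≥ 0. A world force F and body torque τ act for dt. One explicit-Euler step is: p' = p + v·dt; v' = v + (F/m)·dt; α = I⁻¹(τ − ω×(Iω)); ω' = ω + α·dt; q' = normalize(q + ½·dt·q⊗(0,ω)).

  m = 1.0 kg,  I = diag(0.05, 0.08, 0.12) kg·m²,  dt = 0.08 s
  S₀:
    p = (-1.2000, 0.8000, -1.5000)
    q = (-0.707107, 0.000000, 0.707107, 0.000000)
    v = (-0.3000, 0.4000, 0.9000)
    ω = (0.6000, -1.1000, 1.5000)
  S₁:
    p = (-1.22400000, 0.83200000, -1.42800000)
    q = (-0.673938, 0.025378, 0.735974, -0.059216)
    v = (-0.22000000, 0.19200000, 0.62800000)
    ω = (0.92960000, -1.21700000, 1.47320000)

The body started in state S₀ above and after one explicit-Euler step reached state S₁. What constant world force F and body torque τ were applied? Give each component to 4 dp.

rate change Δω = (0.32960000, -0.11700000, -0.02680000)
gyro term ω₀×Iω₀ = (-0.0660, -0.0630, -0.0198)
τ = I·(Δω/dt) + ω₀×(Iω₀) = (0.1400, -0.1800, -0.0600)
velocity change Δv = (0.08000000, -0.20800000, -0.27200000)
F = m·Δv/dt = (1.0000, -2.6000, -3.4000)

F = (1.0000, -2.6000, -3.4000)
τ = (0.1400, -0.1800, -0.0600)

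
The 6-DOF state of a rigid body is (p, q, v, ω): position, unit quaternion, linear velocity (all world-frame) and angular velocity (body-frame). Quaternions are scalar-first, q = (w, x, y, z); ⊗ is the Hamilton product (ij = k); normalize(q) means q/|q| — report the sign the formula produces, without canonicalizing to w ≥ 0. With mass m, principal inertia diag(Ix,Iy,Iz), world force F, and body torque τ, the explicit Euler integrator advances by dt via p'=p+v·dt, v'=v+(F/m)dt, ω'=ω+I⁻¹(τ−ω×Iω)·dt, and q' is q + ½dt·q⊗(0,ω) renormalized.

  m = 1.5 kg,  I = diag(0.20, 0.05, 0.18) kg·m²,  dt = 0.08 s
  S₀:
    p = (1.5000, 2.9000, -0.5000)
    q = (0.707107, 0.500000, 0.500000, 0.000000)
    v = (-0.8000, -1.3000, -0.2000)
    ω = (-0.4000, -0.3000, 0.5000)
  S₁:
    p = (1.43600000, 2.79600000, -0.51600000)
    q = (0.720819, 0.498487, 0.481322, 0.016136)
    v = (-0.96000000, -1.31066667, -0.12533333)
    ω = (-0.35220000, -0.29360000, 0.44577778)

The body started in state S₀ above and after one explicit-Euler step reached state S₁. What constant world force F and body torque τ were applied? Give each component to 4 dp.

velocity change Δv = (-0.16000000, -0.01066667, 0.07466667)
applied force F = (-3.0000, -0.2000, 1.4000)
rate change Δω = (0.04780000, 0.00640000, -0.05422222)
ω₀×(Iω₀) = (-0.0195, -0.0040, -0.0180)
applied torque τ = (0.1000, 0.0000, -0.1400)

F = (-3.0000, -0.2000, 1.4000)
τ = (0.1000, 0.0000, -0.1400)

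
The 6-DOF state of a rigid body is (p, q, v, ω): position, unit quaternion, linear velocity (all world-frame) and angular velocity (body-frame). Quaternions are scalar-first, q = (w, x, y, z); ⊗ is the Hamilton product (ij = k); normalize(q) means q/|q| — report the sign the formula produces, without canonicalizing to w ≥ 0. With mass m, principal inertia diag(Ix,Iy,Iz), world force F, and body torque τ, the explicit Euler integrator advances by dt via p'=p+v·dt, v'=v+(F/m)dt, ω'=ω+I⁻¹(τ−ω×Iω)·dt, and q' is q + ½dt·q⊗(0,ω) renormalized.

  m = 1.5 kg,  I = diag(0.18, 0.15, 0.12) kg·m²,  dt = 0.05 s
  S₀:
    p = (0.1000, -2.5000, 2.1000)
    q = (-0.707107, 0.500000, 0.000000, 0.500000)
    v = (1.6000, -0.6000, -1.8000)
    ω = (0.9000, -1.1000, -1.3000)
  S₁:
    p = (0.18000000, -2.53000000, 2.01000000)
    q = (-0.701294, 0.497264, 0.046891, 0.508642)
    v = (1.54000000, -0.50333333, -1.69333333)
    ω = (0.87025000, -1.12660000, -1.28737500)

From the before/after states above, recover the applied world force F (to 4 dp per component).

velocity change Δv = (-0.06000000, 0.09666667, 0.10666667)
applied force F = (-1.8000, 2.9000, 3.2000)

F = (-1.8000, 2.9000, 3.2000)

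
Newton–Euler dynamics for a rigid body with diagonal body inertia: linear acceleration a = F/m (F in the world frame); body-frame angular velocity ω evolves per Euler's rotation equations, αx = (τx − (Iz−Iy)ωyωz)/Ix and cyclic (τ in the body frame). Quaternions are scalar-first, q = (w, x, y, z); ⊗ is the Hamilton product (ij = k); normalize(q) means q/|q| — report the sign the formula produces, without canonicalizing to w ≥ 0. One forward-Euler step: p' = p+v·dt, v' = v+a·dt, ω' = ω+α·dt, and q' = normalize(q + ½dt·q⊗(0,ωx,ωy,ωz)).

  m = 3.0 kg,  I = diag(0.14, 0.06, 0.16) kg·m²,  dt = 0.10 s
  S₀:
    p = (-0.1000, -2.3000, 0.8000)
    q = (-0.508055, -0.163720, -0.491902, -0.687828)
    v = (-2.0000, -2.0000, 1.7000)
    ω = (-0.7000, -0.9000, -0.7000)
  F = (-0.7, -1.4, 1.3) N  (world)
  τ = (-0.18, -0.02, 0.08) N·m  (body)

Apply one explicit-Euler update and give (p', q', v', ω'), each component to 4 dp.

a = F/m = (-0.2333, -0.4667, 0.4333)
p' = p + v·dt = (-0.3000, -2.5000, 0.9700)
new velocity v' = (-2.0233, -2.0467, 1.7433)
angular accel α = (-1.7357, -0.1700, 0.8150)
ω + α·dt = (-0.8736, -0.9170, -0.6185)
q⊗(0,ω) = (-1.0387954, 0.0809247, 0.8241251, 0.1586551)
updated quaternion q' = (-0.5587, -0.1593, -0.4497, -0.6784)

p' = (-0.3000, -2.5000, 0.9700)
q' = (-0.5587, -0.1593, -0.4497, -0.6784)
v' = (-2.0233, -2.0467, 1.7433)
ω' = (-0.8736, -0.9170, -0.6185)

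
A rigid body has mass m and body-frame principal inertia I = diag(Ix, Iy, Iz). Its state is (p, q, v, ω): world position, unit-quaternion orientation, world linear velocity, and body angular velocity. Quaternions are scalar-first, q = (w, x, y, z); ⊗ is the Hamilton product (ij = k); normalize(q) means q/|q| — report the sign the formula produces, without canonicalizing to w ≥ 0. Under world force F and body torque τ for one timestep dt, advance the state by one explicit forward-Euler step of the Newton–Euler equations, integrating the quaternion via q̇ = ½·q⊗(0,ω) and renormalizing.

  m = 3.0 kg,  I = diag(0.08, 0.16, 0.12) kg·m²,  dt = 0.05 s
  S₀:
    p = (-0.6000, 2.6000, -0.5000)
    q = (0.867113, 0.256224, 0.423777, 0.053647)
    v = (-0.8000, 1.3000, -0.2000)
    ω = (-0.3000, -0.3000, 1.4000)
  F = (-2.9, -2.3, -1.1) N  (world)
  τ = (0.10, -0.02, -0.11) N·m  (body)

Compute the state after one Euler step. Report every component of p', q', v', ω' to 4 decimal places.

(τ − ω×Iω)/I = (1.0400, -0.2300, -0.9767)
ω' = ω + α·dt = (-0.2480, -0.3115, 1.3512)
q⊗(0,ω) = (0.1288945, 0.3492480, -0.6349416, 1.2642241)
q + ½dt·q⊗(0,ω), renormalized = (0.8698, 0.2648, 0.4076, 0.0852)
linear accel F/m = (-0.9667, -0.7667, -0.3667)
p + v·dt = (-0.6400, 2.6650, -0.5100)
v + (F/m)dt = (-0.8483, 1.2617, -0.2183)

p' = (-0.6400, 2.6650, -0.5100)
q' = (0.8698, 0.2648, 0.4076, 0.0852)
v' = (-0.8483, 1.2617, -0.2183)
ω' = (-0.2480, -0.3115, 1.3512)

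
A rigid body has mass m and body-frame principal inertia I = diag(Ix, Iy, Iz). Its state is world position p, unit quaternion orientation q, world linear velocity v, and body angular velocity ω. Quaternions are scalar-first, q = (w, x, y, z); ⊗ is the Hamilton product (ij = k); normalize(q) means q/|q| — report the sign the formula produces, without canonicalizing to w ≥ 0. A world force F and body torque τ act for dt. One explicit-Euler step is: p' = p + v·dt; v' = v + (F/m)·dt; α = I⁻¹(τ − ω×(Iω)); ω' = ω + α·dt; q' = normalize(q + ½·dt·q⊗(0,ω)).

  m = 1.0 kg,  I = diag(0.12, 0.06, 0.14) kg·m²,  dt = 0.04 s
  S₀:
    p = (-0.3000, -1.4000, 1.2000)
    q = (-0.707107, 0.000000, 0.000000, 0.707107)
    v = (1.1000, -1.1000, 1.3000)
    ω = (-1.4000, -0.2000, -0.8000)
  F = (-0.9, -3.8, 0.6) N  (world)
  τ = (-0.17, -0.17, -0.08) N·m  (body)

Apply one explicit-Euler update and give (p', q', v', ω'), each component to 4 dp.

p' = p + v·dt = (-0.2560, -1.4440, 1.2520)
v' = v + a·dt = (1.0640, -1.2520, 1.3240)
(τ − ω×Iω)/I = (-1.5233, -2.4600, -0.4514)
new body rate ω' = (-1.4609, -0.2984, -0.8181)
q⊗(0,ω) = (0.5656856, 1.1313712, -0.8485284, 0.5656856)
q + ½dt·q⊗(0,ω), renormalized = (-0.6954, 0.0226, -0.0170, 0.7180)

p' = (-0.2560, -1.4440, 1.2520)
q' = (-0.6954, 0.0226, -0.0170, 0.7180)
v' = (1.0640, -1.2520, 1.3240)
ω' = (-1.4609, -0.2984, -0.8181)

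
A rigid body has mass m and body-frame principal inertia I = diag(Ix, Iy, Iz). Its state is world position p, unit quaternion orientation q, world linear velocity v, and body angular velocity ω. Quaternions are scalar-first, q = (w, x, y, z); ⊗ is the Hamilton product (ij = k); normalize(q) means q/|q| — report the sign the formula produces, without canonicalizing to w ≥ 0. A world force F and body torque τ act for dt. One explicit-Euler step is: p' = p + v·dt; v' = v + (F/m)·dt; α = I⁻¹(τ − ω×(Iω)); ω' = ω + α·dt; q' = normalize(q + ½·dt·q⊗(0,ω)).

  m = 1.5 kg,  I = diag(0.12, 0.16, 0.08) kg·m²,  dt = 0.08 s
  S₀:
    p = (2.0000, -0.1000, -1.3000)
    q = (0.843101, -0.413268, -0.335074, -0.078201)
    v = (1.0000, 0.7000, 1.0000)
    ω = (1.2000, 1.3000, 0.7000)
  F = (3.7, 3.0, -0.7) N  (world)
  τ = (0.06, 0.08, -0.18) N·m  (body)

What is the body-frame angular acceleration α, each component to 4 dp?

α = (1.1067, 0.2900, -3.0300)

precession coupling ω×(Iω) = (-0.0728, 0.0336, 0.0624)
angular accel α = (1.1067, 0.2900, -3.0300)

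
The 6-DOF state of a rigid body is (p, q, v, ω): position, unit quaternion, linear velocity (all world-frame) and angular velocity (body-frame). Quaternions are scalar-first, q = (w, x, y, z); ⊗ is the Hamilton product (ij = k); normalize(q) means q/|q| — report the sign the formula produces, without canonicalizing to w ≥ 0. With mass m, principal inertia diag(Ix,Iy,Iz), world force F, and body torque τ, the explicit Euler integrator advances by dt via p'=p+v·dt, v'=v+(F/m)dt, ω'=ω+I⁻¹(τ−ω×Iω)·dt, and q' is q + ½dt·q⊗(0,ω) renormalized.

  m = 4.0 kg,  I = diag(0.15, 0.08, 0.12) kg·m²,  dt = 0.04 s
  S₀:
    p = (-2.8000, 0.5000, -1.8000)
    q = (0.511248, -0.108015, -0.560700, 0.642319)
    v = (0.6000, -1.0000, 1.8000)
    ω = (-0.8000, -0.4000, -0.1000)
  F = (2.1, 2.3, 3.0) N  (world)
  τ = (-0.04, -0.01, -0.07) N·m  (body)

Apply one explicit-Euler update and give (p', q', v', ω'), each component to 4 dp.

p' = (-2.7760, 0.4600, -1.7280)
q' = (0.5062, -0.1099, -0.5752, 0.6331)
v' = (0.6210, -0.9770, 1.8300)
ω' = (-0.8111, -0.4062, -0.1159)

linear accel F/m = (0.5250, 0.5750, 0.7500)
p' = p + v·dt = (-2.7760, 0.4600, -1.7280)
v + (F/m)dt = (0.6210, -0.9770, 1.8300)
(τ − ω×Iω)/I = (-0.2773, -0.1550, -0.3967)
ω' = ω + α·dt = (-0.8111, -0.4062, -0.1159)
2q̇ = q⊗(0,ω) = (-0.2464601, -0.0960008, -0.7291559, -0.4564788)
updated quaternion q' = (0.5062, -0.1099, -0.5752, 0.6331)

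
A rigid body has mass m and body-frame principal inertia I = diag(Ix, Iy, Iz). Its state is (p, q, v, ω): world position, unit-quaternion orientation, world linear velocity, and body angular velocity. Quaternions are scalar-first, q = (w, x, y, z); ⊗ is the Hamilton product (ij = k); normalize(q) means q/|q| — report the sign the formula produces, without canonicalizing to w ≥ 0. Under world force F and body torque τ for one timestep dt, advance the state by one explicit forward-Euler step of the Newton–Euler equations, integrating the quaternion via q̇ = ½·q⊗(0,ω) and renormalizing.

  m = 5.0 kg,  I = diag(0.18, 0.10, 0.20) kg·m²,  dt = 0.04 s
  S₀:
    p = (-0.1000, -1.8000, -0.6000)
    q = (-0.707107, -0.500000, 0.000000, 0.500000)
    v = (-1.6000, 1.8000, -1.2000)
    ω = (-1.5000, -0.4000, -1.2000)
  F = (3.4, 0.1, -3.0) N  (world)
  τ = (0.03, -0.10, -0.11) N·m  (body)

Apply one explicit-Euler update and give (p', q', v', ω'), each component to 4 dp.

p' = (-0.1640, -1.7280, -0.6480)
q' = (-0.7096, -0.4744, -0.0213, 0.5206)
v' = (-1.5728, 1.8008, -1.2240)
ω' = (-1.5040, -0.4256, -1.2124)

p' = p + v·dt = (-0.1640, -1.7280, -0.6480)
new velocity v' = (-1.5728, 1.8008, -1.2240)
gyro term ω×Iω = (0.0480, -0.0360, -0.0480)
(τ − ω×Iω)/I = (-0.1000, -0.6400, -0.3100)
ω' = ω + α·dt = (-1.5040, -0.4256, -1.2124)
Hamilton product q⊗(0,ω) = (-0.1500000, 1.2606605, -1.0671572, 1.0485284)
updated quaternion q' = (-0.7096, -0.4744, -0.0213, 0.5206)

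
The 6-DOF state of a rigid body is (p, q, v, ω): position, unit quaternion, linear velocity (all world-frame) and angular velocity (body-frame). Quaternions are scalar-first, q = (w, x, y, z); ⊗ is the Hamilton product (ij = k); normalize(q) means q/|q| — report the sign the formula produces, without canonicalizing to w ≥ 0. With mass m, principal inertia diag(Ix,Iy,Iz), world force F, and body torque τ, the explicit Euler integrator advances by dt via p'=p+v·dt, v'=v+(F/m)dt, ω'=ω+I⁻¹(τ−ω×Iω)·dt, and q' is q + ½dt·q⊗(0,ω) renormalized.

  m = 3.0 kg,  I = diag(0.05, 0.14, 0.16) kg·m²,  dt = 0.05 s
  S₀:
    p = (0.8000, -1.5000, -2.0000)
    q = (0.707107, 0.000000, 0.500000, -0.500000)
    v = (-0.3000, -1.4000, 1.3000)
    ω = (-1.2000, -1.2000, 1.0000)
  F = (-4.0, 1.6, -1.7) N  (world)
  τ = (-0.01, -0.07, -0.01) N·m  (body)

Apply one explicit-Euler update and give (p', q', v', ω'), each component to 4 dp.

α = I⁻¹(τ − ω×Iω) = (0.2800, -1.4429, -0.8725)
ω + α·dt = (-1.1860, -1.2721, 0.9564)
q⊗(0,ω) = (1.1000000, -0.9485284, -0.2485284, 1.3071070)
updated quaternion q' = (0.7337, -0.0237, 0.4932, -0.4668)
linear accel F/m = (-1.3333, 0.5333, -0.5667)
new position p' = (0.7850, -1.5700, -1.9350)
v + (F/m)dt = (-0.3667, -1.3733, 1.2717)

p' = (0.7850, -1.5700, -1.9350)
q' = (0.7337, -0.0237, 0.4932, -0.4668)
v' = (-0.3667, -1.3733, 1.2717)
ω' = (-1.1860, -1.2721, 0.9564)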